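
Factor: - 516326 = -2^1 * 53^1*4871^1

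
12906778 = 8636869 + 4269909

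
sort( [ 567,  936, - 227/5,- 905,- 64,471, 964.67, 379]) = [- 905,-64,-227/5,379,471, 567, 936, 964.67]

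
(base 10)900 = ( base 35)PP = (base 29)121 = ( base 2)1110000100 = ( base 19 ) 297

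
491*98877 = 48548607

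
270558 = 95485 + 175073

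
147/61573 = 147/61573 = 0.00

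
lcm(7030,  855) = 63270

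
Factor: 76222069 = 7^1*11^1*23^1*193^1*223^1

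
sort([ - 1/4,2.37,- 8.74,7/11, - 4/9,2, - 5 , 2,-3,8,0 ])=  [-8.74 , - 5, - 3,-4/9, - 1/4 , 0 , 7/11,2, 2 , 2.37,8]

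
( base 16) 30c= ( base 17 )2bf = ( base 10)780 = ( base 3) 1001220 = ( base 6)3340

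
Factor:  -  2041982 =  - 2^1  *  1020991^1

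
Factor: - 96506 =-2^1*73^1*661^1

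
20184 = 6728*3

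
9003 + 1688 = 10691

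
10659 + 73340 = 83999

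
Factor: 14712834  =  2^1*3^1*61^2 * 659^1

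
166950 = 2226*75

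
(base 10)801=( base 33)o9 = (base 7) 2223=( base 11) 669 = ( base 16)321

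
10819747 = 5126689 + 5693058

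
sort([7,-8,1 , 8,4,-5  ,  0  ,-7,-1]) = [- 8, - 7,  -  5,-1,0,1,4,7,8]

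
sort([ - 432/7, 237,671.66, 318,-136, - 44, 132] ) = [ - 136, - 432/7, - 44, 132, 237,318, 671.66]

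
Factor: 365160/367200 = 179/180 = 2^( - 2)*3^( - 2)*5^( - 1 )*179^1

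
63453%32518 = 30935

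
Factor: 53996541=3^1*17998847^1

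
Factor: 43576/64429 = 2^3*13^1 *19^ ( - 1)*419^1*3391^(-1)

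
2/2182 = 1/1091 = 0.00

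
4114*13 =53482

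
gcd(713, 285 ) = 1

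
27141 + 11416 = 38557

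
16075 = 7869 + 8206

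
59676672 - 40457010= 19219662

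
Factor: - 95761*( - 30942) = 2963036862 = 2^1*3^4*17^1*43^1* 131^1*191^1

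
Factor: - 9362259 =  - 3^2*47^1*22133^1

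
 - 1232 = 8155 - 9387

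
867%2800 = 867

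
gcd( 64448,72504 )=8056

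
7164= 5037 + 2127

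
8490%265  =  10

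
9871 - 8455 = 1416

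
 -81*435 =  - 35235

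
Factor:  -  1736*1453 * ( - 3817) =2^3 * 7^1*11^1*31^1*347^1*1453^1 = 9628031336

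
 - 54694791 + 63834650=9139859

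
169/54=3  +  7/54 = 3.13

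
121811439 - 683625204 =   -  561813765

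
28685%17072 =11613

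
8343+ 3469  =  11812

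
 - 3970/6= -1985/3=- 661.67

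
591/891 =197/297 =0.66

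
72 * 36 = 2592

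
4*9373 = 37492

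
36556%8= 4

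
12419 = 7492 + 4927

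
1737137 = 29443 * 59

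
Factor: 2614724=2^2*7^1* 93383^1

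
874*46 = 40204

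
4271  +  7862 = 12133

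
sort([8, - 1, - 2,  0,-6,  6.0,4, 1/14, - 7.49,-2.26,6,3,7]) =[-7.49, - 6,-2.26, - 2, - 1 , 0,1/14, 3,4,6.0, 6, 7, 8] 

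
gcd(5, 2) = 1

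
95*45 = 4275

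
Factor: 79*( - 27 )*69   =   - 147177 = - 3^4 * 23^1*79^1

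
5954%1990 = 1974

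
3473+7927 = 11400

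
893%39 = 35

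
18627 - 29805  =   - 11178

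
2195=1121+1074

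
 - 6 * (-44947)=269682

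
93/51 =1 + 14/17 =1.82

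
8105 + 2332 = 10437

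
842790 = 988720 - 145930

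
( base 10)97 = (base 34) 2t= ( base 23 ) 45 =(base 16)61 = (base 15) 67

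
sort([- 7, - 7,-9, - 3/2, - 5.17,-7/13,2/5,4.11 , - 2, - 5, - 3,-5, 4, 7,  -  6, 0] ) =[ - 9, - 7, -7,  -  6,-5.17,- 5  , - 5, - 3,-2, - 3/2, -7/13, 0 , 2/5, 4 , 4.11, 7]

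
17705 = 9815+7890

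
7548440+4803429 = 12351869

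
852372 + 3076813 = 3929185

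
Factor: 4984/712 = 7^1 = 7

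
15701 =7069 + 8632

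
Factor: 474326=2^1*237163^1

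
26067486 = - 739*( - 35274 ) 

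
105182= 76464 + 28718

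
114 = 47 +67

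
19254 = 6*3209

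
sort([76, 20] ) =[20, 76 ]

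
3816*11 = 41976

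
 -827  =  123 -950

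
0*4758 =0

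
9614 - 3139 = 6475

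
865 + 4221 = 5086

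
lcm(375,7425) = 37125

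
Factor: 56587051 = 56587051^1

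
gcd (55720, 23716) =28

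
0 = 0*48214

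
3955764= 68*58173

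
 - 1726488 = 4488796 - 6215284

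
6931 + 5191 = 12122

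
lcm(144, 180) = 720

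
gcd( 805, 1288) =161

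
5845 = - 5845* ( - 1 ) 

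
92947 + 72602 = 165549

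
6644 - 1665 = 4979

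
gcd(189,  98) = 7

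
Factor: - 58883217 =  - 3^1*109^1 * 180071^1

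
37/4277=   37/4277 = 0.01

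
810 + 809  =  1619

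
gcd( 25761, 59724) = 3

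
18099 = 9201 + 8898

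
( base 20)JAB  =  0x1e83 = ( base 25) ccb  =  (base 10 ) 7811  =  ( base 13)372B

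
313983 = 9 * 34887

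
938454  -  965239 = - 26785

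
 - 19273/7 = -2754+5/7 = - 2753.29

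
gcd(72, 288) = 72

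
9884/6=4942/3= 1647.33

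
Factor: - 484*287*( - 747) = 2^2 * 3^2*7^1*11^2*41^1 * 83^1 = 103764276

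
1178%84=2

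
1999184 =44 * 45436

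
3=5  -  2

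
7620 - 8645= - 1025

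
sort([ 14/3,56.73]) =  [14/3,56.73]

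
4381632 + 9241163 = 13622795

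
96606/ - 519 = - 32202/173 = - 186.14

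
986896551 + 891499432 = 1878395983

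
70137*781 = 54776997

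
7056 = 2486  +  4570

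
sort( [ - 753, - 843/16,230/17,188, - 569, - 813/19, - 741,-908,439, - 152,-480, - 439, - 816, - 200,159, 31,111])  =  [ - 908, - 816, - 753, - 741, - 569, - 480, - 439, - 200 , - 152, - 843/16,-813/19,230/17 , 31, 111,  159,188,439 ]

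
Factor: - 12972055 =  - 5^1*71^1*36541^1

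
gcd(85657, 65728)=13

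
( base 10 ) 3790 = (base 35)33a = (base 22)7i6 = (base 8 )7316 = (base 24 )6dm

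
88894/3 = 29631 + 1/3= 29631.33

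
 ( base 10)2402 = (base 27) 37q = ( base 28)31M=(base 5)34102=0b100101100010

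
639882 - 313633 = 326249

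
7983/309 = 2661/103 = 25.83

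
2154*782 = 1684428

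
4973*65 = 323245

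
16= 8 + 8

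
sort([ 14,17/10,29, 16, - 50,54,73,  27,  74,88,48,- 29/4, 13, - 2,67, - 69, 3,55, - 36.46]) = [ - 69, - 50, - 36.46, - 29/4,  -  2,17/10,3 , 13,14,16 , 27,  29, 48,54,55,67, 73,74,88]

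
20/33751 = 20/33751 = 0.00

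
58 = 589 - 531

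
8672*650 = 5636800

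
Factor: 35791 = 7^1 * 5113^1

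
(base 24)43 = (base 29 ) 3c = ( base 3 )10200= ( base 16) 63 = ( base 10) 99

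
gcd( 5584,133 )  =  1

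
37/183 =37/183=0.20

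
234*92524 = 21650616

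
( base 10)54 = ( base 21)2C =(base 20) 2E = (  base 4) 312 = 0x36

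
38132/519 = 38132/519 = 73.47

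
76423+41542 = 117965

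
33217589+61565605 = 94783194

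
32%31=1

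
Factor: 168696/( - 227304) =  - 213/287 = - 3^1*7^( - 1)*41^( - 1 )*71^1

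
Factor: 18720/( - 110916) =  - 40/237 =- 2^3*3^(-1 )*5^1* 79^( - 1 ) 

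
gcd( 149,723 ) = 1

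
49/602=7/86=0.08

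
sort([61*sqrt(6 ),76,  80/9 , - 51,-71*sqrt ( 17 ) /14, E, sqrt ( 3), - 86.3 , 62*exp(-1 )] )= [ - 86.3,  -  51,  -  71*sqrt( 17)/14,sqrt( 3),E, 80/9, 62*exp(  -  1 ),  76, 61*sqrt ( 6)] 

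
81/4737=27/1579 = 0.02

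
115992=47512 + 68480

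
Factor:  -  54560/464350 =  - 2^4*5^ ( - 1 )*11^1*31^1*37^(-1) * 251^(-1) =- 5456/46435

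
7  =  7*1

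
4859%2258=343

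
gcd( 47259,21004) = 5251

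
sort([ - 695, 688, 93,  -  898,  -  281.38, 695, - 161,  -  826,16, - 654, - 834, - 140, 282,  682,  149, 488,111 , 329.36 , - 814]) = [ - 898,-834,  -  826,-814, - 695 ,  -  654 ,-281.38, - 161, - 140,16, 93,111,149,  282,  329.36 , 488 , 682, 688, 695 ]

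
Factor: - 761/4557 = -3^(-1)*7^ (-2)*31^( - 1)*761^1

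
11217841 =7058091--4159750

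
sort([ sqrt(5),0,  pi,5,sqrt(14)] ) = [ 0,sqrt (5 ),pi,sqrt( 14), 5]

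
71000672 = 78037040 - 7036368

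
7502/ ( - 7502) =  - 1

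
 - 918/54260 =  - 1 + 26671/27130 = - 0.02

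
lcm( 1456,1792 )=23296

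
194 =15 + 179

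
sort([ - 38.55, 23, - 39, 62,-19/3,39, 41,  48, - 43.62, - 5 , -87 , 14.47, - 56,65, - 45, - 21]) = [-87, - 56, - 45, - 43.62, - 39 ,-38.55, - 21, - 19/3,  -  5,  14.47,23,39, 41, 48,62,65 ]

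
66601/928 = 66601/928 = 71.77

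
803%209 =176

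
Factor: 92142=2^1*3^2*5119^1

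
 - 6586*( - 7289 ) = 48005354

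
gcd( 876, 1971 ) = 219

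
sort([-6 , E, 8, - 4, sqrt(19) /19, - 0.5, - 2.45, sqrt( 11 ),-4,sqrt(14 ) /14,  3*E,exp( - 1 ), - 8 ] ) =[ - 8, - 6, - 4, -4, - 2.45 , - 0.5, sqrt(19)/19, sqrt(14)/14, exp( - 1), E, sqrt( 11), 8, 3  *E ]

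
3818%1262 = 32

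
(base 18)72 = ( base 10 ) 128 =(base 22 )5I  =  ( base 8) 200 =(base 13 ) 9b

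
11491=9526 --1965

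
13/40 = 13/40  =  0.33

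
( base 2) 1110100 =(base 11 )A6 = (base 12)98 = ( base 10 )116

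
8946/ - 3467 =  - 8946/3467 = -  2.58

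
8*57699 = 461592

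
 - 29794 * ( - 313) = 9325522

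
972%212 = 124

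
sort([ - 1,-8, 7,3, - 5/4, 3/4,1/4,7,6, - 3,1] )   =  [ - 8,-3, - 5/4,-1,1/4  ,  3/4,1,3,6,  7, 7] 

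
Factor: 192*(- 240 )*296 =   -  2^13*3^2 *5^1*37^1 = - 13639680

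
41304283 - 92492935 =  - 51188652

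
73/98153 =73/98153 =0.00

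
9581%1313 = 390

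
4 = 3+1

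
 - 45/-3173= 45/3173 = 0.01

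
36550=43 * 850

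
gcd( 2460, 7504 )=4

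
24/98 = 12/49 = 0.24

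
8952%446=32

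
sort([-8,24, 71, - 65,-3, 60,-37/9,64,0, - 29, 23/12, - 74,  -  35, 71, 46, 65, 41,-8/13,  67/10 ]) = [-74, - 65, - 35,-29, - 8, -37/9, - 3, - 8/13, 0, 23/12, 67/10, 24,41,46,60,64, 65, 71, 71]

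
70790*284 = 20104360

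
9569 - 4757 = 4812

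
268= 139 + 129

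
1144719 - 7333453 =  - 6188734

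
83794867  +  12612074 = 96406941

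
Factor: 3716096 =2^10 * 19^1*191^1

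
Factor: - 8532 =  - 2^2 * 3^3*79^1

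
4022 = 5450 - 1428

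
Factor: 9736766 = 2^1*13^2*28807^1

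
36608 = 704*52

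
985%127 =96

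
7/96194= 1/13742= 0.00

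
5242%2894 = 2348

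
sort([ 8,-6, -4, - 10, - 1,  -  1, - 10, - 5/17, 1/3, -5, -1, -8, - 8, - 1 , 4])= [ - 10,-10,  -  8, - 8, - 6, - 5,-4,  -  1, - 1, - 1, - 1,- 5/17, 1/3,4, 8] 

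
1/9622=1/9622=0.00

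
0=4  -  4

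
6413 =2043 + 4370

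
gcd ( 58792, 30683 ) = 1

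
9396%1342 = 2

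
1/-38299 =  - 1 + 38298/38299 = -0.00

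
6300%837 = 441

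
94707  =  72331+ 22376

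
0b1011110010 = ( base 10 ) 754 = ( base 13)460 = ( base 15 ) 354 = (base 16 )2f2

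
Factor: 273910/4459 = 430/7 = 2^1*5^1*7^( - 1)*43^1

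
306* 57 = 17442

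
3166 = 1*3166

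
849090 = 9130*93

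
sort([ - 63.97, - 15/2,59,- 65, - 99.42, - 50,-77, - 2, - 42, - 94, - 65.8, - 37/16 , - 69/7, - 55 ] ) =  [ - 99.42, - 94, - 77, - 65.8, - 65, - 63.97 , - 55,  -  50, - 42,- 69/7, - 15/2  , - 37/16, - 2,59]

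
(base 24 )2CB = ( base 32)1DB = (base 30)1IB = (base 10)1451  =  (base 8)2653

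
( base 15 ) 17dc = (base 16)1425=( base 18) fg9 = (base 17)10e6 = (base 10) 5157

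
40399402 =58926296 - 18526894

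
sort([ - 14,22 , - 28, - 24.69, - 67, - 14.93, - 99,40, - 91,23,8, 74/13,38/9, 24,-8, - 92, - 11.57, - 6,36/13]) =[ - 99,-92, - 91, - 67, - 28, - 24.69, - 14.93,-14, - 11.57, - 8,-6  ,  36/13,38/9,74/13,8,22,  23 , 24, 40 ]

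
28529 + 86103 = 114632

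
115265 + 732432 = 847697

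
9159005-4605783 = 4553222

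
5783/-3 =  - 5783/3= - 1927.67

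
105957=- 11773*( - 9)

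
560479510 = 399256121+161223389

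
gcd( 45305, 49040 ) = 5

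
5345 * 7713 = 41225985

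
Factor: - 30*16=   -  2^5*3^1*5^1 = - 480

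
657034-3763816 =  - 3106782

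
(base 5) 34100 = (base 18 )776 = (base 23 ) 4c8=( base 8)4540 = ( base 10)2400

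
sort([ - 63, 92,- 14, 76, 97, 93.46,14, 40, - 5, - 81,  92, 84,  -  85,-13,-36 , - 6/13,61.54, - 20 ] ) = [  -  85, - 81, -63,- 36,  -  20, - 14, - 13,- 5, - 6/13, 14, 40, 61.54,76,84,92, 92, 93.46, 97]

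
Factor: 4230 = 2^1*3^2 * 5^1*47^1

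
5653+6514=12167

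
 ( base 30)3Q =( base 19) 62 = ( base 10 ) 116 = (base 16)74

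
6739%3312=115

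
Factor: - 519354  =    -  2^1*3^2*11^1*43^1*61^1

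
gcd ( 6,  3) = 3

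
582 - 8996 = -8414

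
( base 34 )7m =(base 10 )260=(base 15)125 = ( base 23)B7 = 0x104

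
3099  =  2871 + 228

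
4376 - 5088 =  - 712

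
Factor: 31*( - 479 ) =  - 31^1*479^1 = - 14849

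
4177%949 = 381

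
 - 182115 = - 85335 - 96780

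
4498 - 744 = 3754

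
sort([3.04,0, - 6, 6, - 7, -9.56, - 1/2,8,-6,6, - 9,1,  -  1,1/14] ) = [ - 9.56,-9,-7,-6,  -  6, - 1,-1/2, 0, 1/14, 1 , 3.04, 6, 6, 8]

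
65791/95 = 692 + 51/95 = 692.54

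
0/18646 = 0=0.00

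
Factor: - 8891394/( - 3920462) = 3^1*7^( - 1)*13^( - 2) *1657^(- 1)*1481899^1 = 4445697/1960231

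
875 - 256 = 619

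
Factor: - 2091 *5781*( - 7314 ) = 2^1*3^3*17^1 * 23^1 * 41^2 *47^1*53^1 =88412151294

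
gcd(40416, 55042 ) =2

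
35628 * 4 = 142512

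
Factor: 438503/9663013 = 13^1 *23^( - 1)*53^( - 1)*89^1*379^1*7927^( - 1)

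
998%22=8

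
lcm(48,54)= 432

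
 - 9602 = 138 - 9740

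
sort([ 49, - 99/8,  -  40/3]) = [ - 40/3, - 99/8,49]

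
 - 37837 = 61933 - 99770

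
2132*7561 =16120052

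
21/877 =21/877 = 0.02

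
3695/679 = 5 + 300/679= 5.44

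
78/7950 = 13/1325=0.01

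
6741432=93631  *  72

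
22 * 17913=394086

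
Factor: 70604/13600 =17651/3400  =  2^( - 3)*5^( - 2)*17^(  -  1)*19^1 * 929^1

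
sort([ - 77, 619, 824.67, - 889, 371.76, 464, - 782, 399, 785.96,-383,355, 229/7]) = [ - 889 , -782, - 383,- 77, 229/7, 355  ,  371.76,399, 464, 619, 785.96, 824.67 ] 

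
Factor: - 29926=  - 2^1* 13^1*1151^1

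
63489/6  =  21163/2= 10581.50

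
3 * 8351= 25053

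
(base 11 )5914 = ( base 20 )J7J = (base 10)7759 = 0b1111001001111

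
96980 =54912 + 42068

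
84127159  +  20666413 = 104793572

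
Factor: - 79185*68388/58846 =- 2707651890/29423 = - 2^1 *3^2 * 5^1*41^1*139^1*5279^1*29423^( - 1)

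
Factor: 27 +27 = 54 = 2^1*3^3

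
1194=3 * 398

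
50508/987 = 16836/329 = 51.17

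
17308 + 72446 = 89754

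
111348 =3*37116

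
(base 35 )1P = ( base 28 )24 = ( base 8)74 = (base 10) 60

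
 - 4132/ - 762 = 5 + 161/381 = 5.42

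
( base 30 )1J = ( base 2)110001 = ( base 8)61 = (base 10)49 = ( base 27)1M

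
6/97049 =6/97049 =0.00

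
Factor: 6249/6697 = 3^1*37^(  -  1)*181^(-1 )*2083^1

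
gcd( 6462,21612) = 6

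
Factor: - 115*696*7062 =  - 565242480 = - 2^4 * 3^2*5^1*11^1* 23^1*29^1 * 107^1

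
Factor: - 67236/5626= - 2^1*3^1*13^1 * 29^(-1 )*97^(-1)*431^1   =  -  33618/2813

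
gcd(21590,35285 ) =5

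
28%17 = 11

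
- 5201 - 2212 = -7413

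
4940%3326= 1614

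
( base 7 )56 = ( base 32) 19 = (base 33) 18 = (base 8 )51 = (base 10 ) 41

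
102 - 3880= -3778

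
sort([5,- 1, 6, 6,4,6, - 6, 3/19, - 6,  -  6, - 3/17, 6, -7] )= [ - 7,- 6, - 6,-6, - 1,  -  3/17, 3/19,4, 5, 6, 6, 6,6]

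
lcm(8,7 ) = 56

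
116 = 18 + 98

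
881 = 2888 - 2007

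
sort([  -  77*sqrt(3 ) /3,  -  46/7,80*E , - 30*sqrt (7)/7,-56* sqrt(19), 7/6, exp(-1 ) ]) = [ - 56*sqrt( 19 ), - 77*sqrt( 3 ) /3,  -  30*sqrt(7)/7, - 46/7 , exp(  -  1) , 7/6, 80 * E]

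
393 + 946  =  1339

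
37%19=18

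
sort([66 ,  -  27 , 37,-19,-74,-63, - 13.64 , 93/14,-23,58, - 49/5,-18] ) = [-74, - 63,  -  27, - 23, - 19, - 18  ,-13.64,-49/5, 93/14, 37,58,66]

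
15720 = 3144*5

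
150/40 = 3+ 3/4 = 3.75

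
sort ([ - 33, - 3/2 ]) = [ - 33, - 3/2]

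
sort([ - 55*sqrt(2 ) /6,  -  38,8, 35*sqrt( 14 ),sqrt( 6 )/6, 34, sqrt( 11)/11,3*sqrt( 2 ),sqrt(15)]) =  [-38 , - 55 * sqrt(2 )/6 , sqrt( 11)/11 , sqrt( 6 )/6,sqrt(15) , 3 * sqrt(2),8, 34, 35*sqrt(14) ] 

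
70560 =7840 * 9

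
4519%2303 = 2216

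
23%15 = 8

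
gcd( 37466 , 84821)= 11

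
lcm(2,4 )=4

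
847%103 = 23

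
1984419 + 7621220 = 9605639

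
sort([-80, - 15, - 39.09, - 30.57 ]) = [ - 80, - 39.09, - 30.57, - 15 ] 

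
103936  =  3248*32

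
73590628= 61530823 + 12059805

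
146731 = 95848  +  50883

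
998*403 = 402194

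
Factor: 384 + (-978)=  -  2^1*3^3*11^1 =- 594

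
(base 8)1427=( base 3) 1002022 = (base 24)18n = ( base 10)791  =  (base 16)317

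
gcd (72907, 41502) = 1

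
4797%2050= 697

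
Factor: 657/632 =2^(-3)*3^2  *73^1*79^( - 1 ) 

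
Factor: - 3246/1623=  - 2^1 = - 2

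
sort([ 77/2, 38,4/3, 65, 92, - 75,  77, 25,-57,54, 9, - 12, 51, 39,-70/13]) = [-75, - 57, - 12, - 70/13,4/3, 9,25,38, 77/2, 39,51, 54,65,77, 92]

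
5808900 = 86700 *67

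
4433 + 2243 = 6676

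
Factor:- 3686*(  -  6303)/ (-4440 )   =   - 3872143/740  =  -2^(-2)*5^ ( - 1) * 11^1 * 19^1*37^( - 1) * 97^1*191^1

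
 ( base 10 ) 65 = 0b1000001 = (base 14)49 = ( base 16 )41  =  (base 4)1001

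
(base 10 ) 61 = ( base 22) 2h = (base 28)25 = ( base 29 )23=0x3d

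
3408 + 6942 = 10350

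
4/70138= 2/35069 =0.00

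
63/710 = 63/710 = 0.09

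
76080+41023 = 117103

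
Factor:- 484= -2^2*11^2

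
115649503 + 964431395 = 1080080898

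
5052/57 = 1684/19 = 88.63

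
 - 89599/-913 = 89599/913 = 98.14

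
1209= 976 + 233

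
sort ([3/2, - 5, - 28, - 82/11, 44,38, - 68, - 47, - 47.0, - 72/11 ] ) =[ - 68, - 47 , - 47.0,-28,-82/11, - 72/11, - 5,3/2, 38 , 44 ] 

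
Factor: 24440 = 2^3*5^1*13^1*47^1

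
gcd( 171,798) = 57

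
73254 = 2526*29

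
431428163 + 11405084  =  442833247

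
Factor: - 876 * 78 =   -  68328 = - 2^3*3^2  *13^1*73^1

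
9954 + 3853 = 13807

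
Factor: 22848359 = 22848359^1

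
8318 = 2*4159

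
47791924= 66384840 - 18592916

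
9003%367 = 195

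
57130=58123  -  993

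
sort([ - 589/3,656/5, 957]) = [ - 589/3,656/5, 957]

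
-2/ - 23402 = 1/11701 = 0.00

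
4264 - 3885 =379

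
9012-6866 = 2146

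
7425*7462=55405350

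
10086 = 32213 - 22127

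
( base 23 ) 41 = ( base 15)63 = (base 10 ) 93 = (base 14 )69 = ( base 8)135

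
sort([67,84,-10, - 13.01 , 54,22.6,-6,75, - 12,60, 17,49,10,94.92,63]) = [ - 13.01, - 12, - 10 , - 6, 10,17, 22.6,  49, 54,60 , 63,  67,75  ,  84,94.92] 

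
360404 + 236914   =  597318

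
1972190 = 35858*55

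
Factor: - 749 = -7^1*107^1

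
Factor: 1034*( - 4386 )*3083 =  - 13981787292 = - 2^2*3^1*11^1*17^1*43^1*47^1* 3083^1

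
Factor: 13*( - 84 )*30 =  - 32760= - 2^3*3^2*5^1 * 7^1*13^1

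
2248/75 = 29 + 73/75 = 29.97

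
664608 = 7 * 94944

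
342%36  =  18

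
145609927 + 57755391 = 203365318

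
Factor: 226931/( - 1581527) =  - 17^(-1 ) *31^( - 1)*257^1*883^1*3001^(-1)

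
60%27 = 6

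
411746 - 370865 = 40881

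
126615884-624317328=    - 497701444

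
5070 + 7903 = 12973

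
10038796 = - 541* (-18556)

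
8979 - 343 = 8636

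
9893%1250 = 1143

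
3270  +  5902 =9172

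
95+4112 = 4207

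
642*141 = 90522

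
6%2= 0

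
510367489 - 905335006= - 394967517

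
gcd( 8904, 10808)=56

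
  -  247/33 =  - 247/33= - 7.48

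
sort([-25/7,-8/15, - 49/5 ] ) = [-49/5,-25/7 , - 8/15 ]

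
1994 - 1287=707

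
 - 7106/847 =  - 646/77=- 8.39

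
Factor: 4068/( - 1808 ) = -2^ (  -  2 )*3^2 = -  9/4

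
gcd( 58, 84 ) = 2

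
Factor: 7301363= 7301363^1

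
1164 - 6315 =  - 5151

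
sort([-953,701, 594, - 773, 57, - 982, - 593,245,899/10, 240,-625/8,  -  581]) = [  -  982, - 953, - 773, - 593, - 581, - 625/8,57, 899/10, 240, 245,  594,  701 ] 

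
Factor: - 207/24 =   -  69/8=- 2^ ( - 3)*3^1*23^1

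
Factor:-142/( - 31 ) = 2^1*31^(-1)*71^1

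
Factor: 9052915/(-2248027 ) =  - 5^1*23^1*31^( - 1)*127^( - 1 ) * 571^ ( - 1 )*78721^1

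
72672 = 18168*4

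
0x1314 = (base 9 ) 6626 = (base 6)34340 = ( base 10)4884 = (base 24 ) 8bc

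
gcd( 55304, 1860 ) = 124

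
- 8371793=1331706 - 9703499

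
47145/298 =47145/298=158.20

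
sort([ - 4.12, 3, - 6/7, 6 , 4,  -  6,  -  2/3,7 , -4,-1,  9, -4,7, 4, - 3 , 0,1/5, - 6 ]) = [-6,- 6,- 4.12, - 4, - 4,-3 , - 1,-6/7,-2/3,0,1/5 , 3,4 , 4,6 , 7, 7,9] 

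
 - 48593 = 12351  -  60944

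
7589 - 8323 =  - 734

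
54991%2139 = 1516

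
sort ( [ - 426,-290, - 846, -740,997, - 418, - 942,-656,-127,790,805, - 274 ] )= [  -  942, - 846, - 740, - 656, -426,-418, - 290,-274 ,-127, 790,805,997] 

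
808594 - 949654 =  - 141060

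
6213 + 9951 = 16164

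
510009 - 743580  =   - 233571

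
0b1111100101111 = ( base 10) 7983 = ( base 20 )JJ3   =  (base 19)1323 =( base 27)api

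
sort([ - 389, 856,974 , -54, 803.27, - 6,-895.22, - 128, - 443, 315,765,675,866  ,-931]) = [ - 931, - 895.22, - 443, - 389,- 128 , - 54, - 6,315,675, 765, 803.27, 856, 866,974]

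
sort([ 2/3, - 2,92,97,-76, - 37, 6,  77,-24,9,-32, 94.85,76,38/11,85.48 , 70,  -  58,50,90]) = [ - 76 , - 58,  -  37, - 32,  -  24, - 2, 2/3,38/11, 6, 9, 50, 70  ,  76 , 77,85.48, 90,92, 94.85, 97 ]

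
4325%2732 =1593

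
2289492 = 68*33669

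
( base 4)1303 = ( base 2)1110011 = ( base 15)7a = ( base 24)4j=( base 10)115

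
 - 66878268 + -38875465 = -105753733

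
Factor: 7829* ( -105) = - 3^1*5^1*7^1*7829^1 = - 822045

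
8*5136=41088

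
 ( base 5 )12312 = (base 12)679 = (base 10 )957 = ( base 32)tt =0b1110111101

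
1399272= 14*99948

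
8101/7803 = 8101/7803 = 1.04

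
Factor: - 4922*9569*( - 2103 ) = 2^1*3^1*7^1*23^1*107^1*701^1*1367^1=99048393654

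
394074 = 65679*6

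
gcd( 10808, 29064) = 56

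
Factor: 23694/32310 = 3^( - 1 )*5^( - 1 )*11^1= 11/15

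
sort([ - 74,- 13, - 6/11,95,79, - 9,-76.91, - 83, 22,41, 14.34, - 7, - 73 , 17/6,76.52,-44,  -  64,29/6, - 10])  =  [ - 83, - 76.91,  -  74, - 73, - 64, - 44, - 13,-10, - 9, - 7, - 6/11, 17/6,29/6,  14.34  ,  22,41 , 76.52,79,95]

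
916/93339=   916/93339 = 0.01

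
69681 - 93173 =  - 23492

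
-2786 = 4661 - 7447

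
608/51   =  608/51  =  11.92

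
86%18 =14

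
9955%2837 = 1444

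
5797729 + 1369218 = 7166947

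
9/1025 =9/1025 =0.01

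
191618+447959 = 639577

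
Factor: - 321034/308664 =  -160517/154332 = -2^( - 2)*3^( - 3 )*7^1 * 23^1*997^1*1429^( - 1)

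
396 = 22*18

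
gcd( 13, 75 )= 1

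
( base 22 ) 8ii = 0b1000010111110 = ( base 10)4286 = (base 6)31502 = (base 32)45u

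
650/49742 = 325/24871 = 0.01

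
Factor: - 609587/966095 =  - 5^( - 1 )*11^1 *13^(-1 )*89^( - 1 )*151^1*167^( - 1)*367^1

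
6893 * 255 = 1757715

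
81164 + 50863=132027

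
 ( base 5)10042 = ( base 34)j1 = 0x287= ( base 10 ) 647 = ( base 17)241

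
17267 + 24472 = 41739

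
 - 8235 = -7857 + -378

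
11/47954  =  11/47954 =0.00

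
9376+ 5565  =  14941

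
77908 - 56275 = 21633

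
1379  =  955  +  424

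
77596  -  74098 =3498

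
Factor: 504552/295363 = 2^3*3^1 *21023^1 *295363^( - 1) 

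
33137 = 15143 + 17994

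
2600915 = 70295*37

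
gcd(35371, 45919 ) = 1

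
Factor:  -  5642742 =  - 2^1*3^1*7^2 *17^1* 1129^1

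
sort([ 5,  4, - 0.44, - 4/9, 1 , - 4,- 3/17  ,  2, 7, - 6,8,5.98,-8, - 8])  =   [ - 8,  -  8, - 6, - 4,-4/9, - 0.44,- 3/17, 1,2, 4,  5, 5.98,7 , 8]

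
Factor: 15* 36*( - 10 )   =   - 2^3*3^3*5^2=- 5400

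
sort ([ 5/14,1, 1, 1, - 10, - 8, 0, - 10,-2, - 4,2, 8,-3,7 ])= [ - 10, - 10  ,  -  8, - 4, - 3, -2,0,5/14,1,1,  1, 2,7,8] 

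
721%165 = 61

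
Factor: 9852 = 2^2*3^1*821^1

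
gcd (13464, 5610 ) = 1122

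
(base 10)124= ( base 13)97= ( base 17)75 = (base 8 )174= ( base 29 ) 48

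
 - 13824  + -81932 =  - 95756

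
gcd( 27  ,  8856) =27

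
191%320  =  191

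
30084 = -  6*( - 5014)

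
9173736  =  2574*3564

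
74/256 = 37/128 = 0.29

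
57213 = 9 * 6357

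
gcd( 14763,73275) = 3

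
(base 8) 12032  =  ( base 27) 71g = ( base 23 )9GH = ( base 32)50q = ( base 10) 5146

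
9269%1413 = 791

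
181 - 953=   -  772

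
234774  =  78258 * 3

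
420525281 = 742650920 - 322125639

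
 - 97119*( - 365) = 35448435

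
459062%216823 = 25416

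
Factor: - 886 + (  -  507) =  - 7^1*199^1 = - 1393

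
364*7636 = 2779504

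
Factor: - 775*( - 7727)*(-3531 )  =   - 3^1*5^2*11^1*31^1*107^1*7727^1 = - 21145128675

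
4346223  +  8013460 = 12359683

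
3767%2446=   1321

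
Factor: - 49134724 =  - 2^2*43^1 * 285667^1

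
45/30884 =45/30884 = 0.00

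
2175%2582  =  2175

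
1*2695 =2695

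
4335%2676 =1659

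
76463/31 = 2466 + 17/31= 2466.55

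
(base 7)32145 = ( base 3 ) 101221020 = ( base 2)1111100100011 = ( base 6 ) 100523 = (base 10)7971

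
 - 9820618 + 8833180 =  - 987438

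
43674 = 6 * 7279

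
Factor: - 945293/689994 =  - 2^( - 1)*3^(-2)*38333^( - 1 )*945293^1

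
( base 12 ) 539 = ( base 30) PF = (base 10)765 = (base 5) 11030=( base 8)1375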